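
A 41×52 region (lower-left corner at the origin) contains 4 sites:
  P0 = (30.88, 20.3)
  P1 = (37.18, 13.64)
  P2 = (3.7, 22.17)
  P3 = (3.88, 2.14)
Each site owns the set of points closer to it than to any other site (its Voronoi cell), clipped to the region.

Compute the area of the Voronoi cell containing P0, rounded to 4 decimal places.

Area of P0's cell: 889.1487

1. box [0,41]×[0,52]: [(0, 0) (41, 0) (41, 52) (0, 52)]
2. ⊥bis P0·P1 via (34.03,16.97): [(0, 0) (16.0903, 0) (41, 23.5632) (41, 52) (0, 52)]  |A|=1838.5232
3. ⊥bis P0·P2 via (17.29,21.235): [(15.829, 0) (16.0903, 0) (41, 23.5632) (41, 52) (19.4067, 52)]  |A|=922.3958
4. ⊥bis P0·P3 via (17.38,11.22): [(16.6733, 12.2708) (21.4906, 5.1084) (41, 23.5632) (41, 52) (19.4067, 52)]  |A|=889.1487
5. canonical 5-gon: [(16.6733, 12.2708) (21.4906, 5.1084) (41, 23.5632) (41, 52) (19.4067, 52)]
6. shoelace: 889.1487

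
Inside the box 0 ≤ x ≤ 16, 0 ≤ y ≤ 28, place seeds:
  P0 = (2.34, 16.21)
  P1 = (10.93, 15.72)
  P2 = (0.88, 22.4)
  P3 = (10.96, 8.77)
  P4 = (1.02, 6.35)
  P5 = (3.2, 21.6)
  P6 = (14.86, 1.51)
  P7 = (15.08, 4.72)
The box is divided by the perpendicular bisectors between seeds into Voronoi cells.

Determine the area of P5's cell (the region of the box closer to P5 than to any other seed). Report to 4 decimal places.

Area of P5's cell: 75.4876

1. box [0,16]×[0,28]: [(0, 0) (16, 0) (16, 28) (0, 28)]
2. ⊥bis P5·P0 via (2.77,18.905): [(0, 19.347) (16, 16.7941) (16, 28) (0, 28)]  |A|=158.8715
3. ⊥bis P5·P1 via (7.065,18.66): [(0, 19.347) (6.7663, 18.2674) (14.1697, 28) (0, 28)]  |A|=98.2288
4. ⊥bis P5·P2 via (2.04,22): [(1.0665, 19.1768) (6.7663, 18.2674) (14.1697, 28) (4.109, 28)]  |A|=75.4876
5. ⊥bis P5·P3 via (7.08,15.185): [(1.0665, 19.1768) (6.7663, 18.2674) (14.1697, 28) (4.109, 28)]  |A|=75.4876
6. ⊥bis P5·P4 via (2.11,13.975): [(1.0665, 19.1768) (6.7663, 18.2674) (14.1697, 28) (4.109, 28)]  |A|=75.4876
7. ⊥bis P5·P6 via (9.03,11.555): [(1.0665, 19.1768) (6.7663, 18.2674) (14.1697, 28) (4.109, 28)]  |A|=75.4876
8. ⊥bis P5·P7 via (9.14,13.16): [(1.0665, 19.1768) (6.7663, 18.2674) (14.1697, 28) (4.109, 28)]  |A|=75.4876
9. canonical 4-gon: [(1.0665, 19.1768) (6.7663, 18.2674) (14.1697, 28) (4.109, 28)]
10. shoelace: 75.4876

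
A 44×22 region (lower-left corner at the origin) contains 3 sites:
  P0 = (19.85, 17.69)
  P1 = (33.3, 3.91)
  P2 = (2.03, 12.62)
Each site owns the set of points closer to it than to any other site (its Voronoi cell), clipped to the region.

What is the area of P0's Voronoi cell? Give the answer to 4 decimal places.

Area of P0's cell: 322.4707

1. box [0,44]×[0,22]: [(0, 0) (44, 0) (44, 22) (0, 22)]
2. ⊥bis P0·P1 via (26.575,10.8): [(0, 0) (15.51, 0) (38.0498, 22) (0, 22)]  |A|=589.158
3. ⊥bis P0·P2 via (10.94,15.155): [(15.2518, 0) (15.51, 0) (38.0498, 22) (8.9925, 22)]  |A|=322.4707
4. canonical 4-gon: [(15.2518, 0) (15.51, 0) (38.0498, 22) (8.9925, 22)]
5. shoelace: 322.4707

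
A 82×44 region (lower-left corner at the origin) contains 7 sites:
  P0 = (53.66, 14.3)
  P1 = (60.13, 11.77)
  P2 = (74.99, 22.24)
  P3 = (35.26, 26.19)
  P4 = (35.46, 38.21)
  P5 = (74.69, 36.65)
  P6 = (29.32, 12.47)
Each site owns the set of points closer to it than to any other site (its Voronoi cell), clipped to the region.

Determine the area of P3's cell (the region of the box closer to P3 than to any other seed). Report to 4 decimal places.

Area of P3's cell: 423.4798

1. box [0,82]×[0,44]: [(0, 0) (82, 0) (82, 44) (0, 44)]
2. ⊥bis P3·P0 via (44.46,20.245): [(0, 0) (31.3778, 0) (59.8104, 44) (0, 44)]  |A|=2006.1392
3. ⊥bis P3·P1 via (47.695,18.98): [(0, 0) (31.3778, 0) (59.8104, 44) (0, 44)]  |A|=2006.1392
4. ⊥bis P3·P2 via (55.125,24.215): [(0, 0) (31.3778, 0) (56.5978, 39.0284) (57.092, 44) (0, 44)]  |A|=1999.382
5. ⊥bis P3·P4 via (35.36,32.2): [(0, 32.7884) (0, 0) (31.3778, 0) (52.0063, 31.923)]  |A|=1353.4369
6. ⊥bis P3·P5 via (54.975,31.42): [(0, 32.7884) (0, 0) (31.3778, 0) (52.0063, 31.923)]  |A|=1353.4369
7. ⊥bis P3·P6 via (32.29,19.33): [(1.2525, 32.7675) (41.3375, 15.4129) (52.0063, 31.923)]  |A|=423.4798
8. canonical 3-gon: [(1.2525, 32.7675) (41.3375, 15.4129) (52.0063, 31.923)]
9. shoelace: 423.4798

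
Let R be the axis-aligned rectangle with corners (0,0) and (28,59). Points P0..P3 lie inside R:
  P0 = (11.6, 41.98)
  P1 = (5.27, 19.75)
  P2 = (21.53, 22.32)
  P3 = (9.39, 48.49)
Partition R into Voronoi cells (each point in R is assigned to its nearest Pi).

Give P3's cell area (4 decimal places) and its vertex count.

Area of P3's cell: 352.1037 (4 vertices)

1. box [0,28]×[0,59]: [(0, 0) (28, 0) (28, 59) (0, 59)]
2. ⊥bis P3·P0 via (10.495,45.235): [(0, 41.6722) (28, 51.1776) (28, 59) (0, 59)]  |A|=352.1037
3. ⊥bis P3·P1 via (7.33,34.12): [(0, 41.6722) (28, 51.1776) (28, 59) (0, 59)]  |A|=352.1037
4. ⊥bis P3·P2 via (15.46,35.405): [(0, 41.6722) (28, 51.1776) (28, 59) (0, 59)]  |A|=352.1037
5. canonical 4-gon: [(0, 41.6722) (28, 51.1776) (28, 59) (0, 59)]
6. shoelace: 352.1037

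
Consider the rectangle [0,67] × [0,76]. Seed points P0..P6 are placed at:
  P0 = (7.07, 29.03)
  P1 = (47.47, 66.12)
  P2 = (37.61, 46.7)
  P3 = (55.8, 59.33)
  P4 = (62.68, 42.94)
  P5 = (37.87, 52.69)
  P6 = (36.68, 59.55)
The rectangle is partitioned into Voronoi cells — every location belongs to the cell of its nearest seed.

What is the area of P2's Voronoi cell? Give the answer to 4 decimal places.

Area of P2's cell: 865.1986

1. box [0,67]×[0,76]: [(0, 0) (67, 0) (67, 76) (0, 76)]
2. ⊥bis P2·P0 via (22.34,37.865): [(44.2481, 0) (67, 0) (67, 76) (0.2756, 76)]  |A|=3400.0963
3. ⊥bis P2·P1 via (42.54,56.41): [(44.2481, 0) (67, 0) (67, 43.9911) (3.956, 76) (0.2756, 76)]  |A|=2391.1115
4. ⊥bis P2·P3 via (46.705,53.015): [(44.2481, 0) (67, 0) (67, 23.7857) (45.332, 54.9924) (3.956, 76) (0.2756, 76)]  |A|=2172.2064
5. ⊥bis P2·P4 via (50.145,44.82): [(43.5928, 1.1327) (50.5447, 47.485) (45.332, 54.9924) (3.956, 76) (0.2756, 76)]  |A|=1417.194
6. ⊥bis P2·P5 via (37.74,49.695): [(14.9223, 50.6854) (43.5928, 1.1327) (50.5447, 47.485) (49.3604, 49.1906)]  |A|=865.1986
7. ⊥bis P2·P6 via (37.145,53.125): [(14.9223, 50.6854) (43.5928, 1.1327) (50.5447, 47.485) (49.3604, 49.1906)]  |A|=865.1986
8. canonical 4-gon: [(14.9223, 50.6854) (43.5928, 1.1327) (50.5447, 47.485) (49.3604, 49.1906)]
9. shoelace: 865.1986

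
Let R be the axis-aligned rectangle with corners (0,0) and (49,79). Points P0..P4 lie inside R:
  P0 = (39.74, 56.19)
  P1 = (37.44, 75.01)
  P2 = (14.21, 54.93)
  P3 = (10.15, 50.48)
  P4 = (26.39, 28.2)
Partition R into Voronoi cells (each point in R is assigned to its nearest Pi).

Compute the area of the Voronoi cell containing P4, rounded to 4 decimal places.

1. box [0,49]×[0,79]: [(0, 0) (49, 0) (49, 79) (0, 79)]
2. ⊥bis P4·P0 via (33.065,42.195): [(0, 57.9656) (0, 0) (49, 0) (49, 34.5947)]  |A|=2267.7263
3. ⊥bis P4·P1 via (31.915,51.605): [(0, 57.9656) (0, 0) (49, 0) (49, 34.5947)]  |A|=2267.7263
4. ⊥bis P4·P2 via (20.3,41.565): [(27.5037, 44.8475) (0, 32.3149) (0, 0) (49, 0) (49, 34.5947)]  |A|=1914.983
5. ⊥bis P4·P3 via (18.27,39.34): [(27.5037, 44.8475) (23.0278, 42.8079) (0, 26.0229) (0, 0) (49, 0) (49, 34.5947)]  |A|=1842.5372
6. canonical 6-gon: [(27.5037, 44.8475) (23.0278, 42.8079) (0, 26.0229) (0, 0) (49, 0) (49, 34.5947)]
7. shoelace: 1842.5372

Area of P4's cell: 1842.5372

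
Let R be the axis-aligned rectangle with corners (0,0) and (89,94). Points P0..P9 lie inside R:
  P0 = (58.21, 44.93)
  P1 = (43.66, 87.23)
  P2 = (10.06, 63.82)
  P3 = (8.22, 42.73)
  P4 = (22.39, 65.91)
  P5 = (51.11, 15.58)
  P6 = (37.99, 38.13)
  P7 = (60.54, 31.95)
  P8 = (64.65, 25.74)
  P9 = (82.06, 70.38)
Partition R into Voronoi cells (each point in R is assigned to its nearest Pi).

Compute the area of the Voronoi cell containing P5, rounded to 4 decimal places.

Area of P5's cell: 1049.0109

1. box [0,89]×[0,94]: [(0, 0) (89, 0) (89, 94) (0, 94)]
2. ⊥bis P5·P0 via (54.66,30.255): [(0, 43.4777) (0, 0) (89, 0) (89, 21.9479)]  |A|=2911.4379
3. ⊥bis P5·P1 via (47.385,51.405): [(0, 43.4777) (0, 0) (89, 0) (89, 21.9479)]  |A|=2911.4379
4. ⊥bis P5·P2 via (30.585,39.7): [(27.2716, 36.8805) (0, 13.6736) (0, 0) (89, 0) (89, 21.9479)]  |A|=2505.0348
5. ⊥bis P5·P3 via (29.665,29.155): [(33.5881, 35.3525) (11.2095, 0) (89, 0) (89, 21.9479)]  |A|=1983.1307
6. ⊥bis P5·P4 via (36.75,40.745): [(33.5881, 35.3525) (11.2095, 0) (89, 0) (89, 21.9479)]  |A|=1983.1307
7. ⊥bis P5·P6 via (44.55,26.855): [(51.6466, 30.984) (18.6818, 11.8044) (11.2095, 0) (89, 0) (89, 21.9479)]  |A|=1737.9499
8. ⊥bis P5·P7 via (55.825,23.765): [(47.4907, 28.566) (18.6818, 11.8044) (11.2095, 0) (89, 0) (89, 4.6544)]  |A|=1315.0943
9. ⊥bis P5·P8 via (57.88,20.66): [(55.3408, 24.0439) (47.4907, 28.566) (18.6818, 11.8044) (11.2095, 0) (73.3826, 0)]  |A|=1049.0109
10. ⊥bis P5·P9 via (66.585,42.98): [(55.3408, 24.0439) (47.4907, 28.566) (18.6818, 11.8044) (11.2095, 0) (73.3826, 0)]  |A|=1049.0109
11. canonical 5-gon: [(55.3408, 24.0439) (47.4907, 28.566) (18.6818, 11.8044) (11.2095, 0) (73.3826, 0)]
12. shoelace: 1049.0109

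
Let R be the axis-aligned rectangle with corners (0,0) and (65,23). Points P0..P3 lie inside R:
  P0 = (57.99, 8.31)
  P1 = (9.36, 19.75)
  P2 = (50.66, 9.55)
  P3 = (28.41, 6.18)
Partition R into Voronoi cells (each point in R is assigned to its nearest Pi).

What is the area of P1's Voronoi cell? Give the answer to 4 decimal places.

1. box [0,65]×[0,23]: [(0, 0) (65, 0) (65, 23) (0, 23)]
2. ⊥bis P1·P0 via (33.675,14.03): [(0, 0) (30.3745, 0) (35.7852, 23) (0, 23)]  |A|=760.8361
3. ⊥bis P1·P2 via (30.01,14.65): [(0, 0) (26.3918, 0) (32.0722, 23) (0, 23)]  |A|=672.3368
4. ⊥bis P1·P3 via (18.885,12.965): [(0, 0) (9.6496, 0) (26.0333, 23) (0, 23)]  |A|=410.3528
5. canonical 4-gon: [(0, 0) (9.6496, 0) (26.0333, 23) (0, 23)]
6. shoelace: 410.3528

Area of P1's cell: 410.3528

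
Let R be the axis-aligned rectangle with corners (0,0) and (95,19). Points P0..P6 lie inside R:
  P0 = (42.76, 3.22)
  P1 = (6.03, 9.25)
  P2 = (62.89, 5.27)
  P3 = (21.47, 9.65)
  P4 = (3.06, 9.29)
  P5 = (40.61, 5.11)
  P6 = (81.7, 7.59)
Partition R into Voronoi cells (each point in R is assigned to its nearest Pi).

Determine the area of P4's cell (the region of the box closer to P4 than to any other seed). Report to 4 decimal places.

1. box [0,95]×[0,19]: [(0, 0) (95, 0) (95, 19) (0, 19)]
2. ⊥bis P4·P0 via (22.91,6.255): [(0, 0) (21.9536, 0) (24.8587, 19) (0, 19)]  |A|=444.7168
3. ⊥bis P4·P1 via (4.545,9.27): [(0, 0) (4.4202, 0) (4.676, 19) (0, 19)]  |A|=86.4139
4. ⊥bis P4·P2 via (32.975,7.28): [(0, 0) (4.4202, 0) (4.676, 19) (0, 19)]  |A|=86.4139
5. ⊥bis P4·P3 via (12.265,9.47): [(0, 0) (4.4202, 0) (4.676, 19) (0, 19)]  |A|=86.4139
6. ⊥bis P4·P5 via (21.835,7.2): [(0, 0) (4.4202, 0) (4.676, 19) (0, 19)]  |A|=86.4139
7. ⊥bis P4·P6 via (42.38,8.44): [(0, 0) (4.4202, 0) (4.676, 19) (0, 19)]  |A|=86.4139
8. canonical 4-gon: [(0, 0) (4.4202, 0) (4.676, 19) (0, 19)]
9. shoelace: 86.4139

Area of P4's cell: 86.4139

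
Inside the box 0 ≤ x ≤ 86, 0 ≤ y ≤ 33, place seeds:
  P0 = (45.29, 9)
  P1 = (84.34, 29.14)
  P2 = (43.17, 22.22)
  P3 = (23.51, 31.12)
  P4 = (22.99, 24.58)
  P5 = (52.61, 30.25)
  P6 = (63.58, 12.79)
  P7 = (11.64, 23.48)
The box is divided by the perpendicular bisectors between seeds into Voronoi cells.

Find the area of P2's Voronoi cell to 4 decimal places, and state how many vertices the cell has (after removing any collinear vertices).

1. box [0,86]×[0,33]: [(0, 0) (86, 0) (86, 33) (0, 33)]
2. ⊥bis P2·P0 via (44.23,15.61): [(0, 8.5171) (86, 22.3084) (86, 33) (0, 33)]  |A|=1512.5032
3. ⊥bis P2·P1 via (63.755,25.68): [(0, 8.5171) (64.8907, 18.9232) (62.5246, 33) (0, 33)]  |A|=1234.4279
4. ⊥bis P2·P3 via (33.34,26.67): [(27.0888, 12.8612) (64.8907, 18.9232) (62.5246, 33) (36.2056, 33)]  |A|=538.2536
5. ⊥bis P2·P4 via (33.08,23.4): [(33.5051, 27.0346) (31.9385, 13.6389) (64.8907, 18.9232) (62.5246, 33) (36.2056, 33)]  |A|=506.3804
6. ⊥bis P2·P5 via (47.89,26.235): [(33.5051, 27.0346) (31.9385, 13.6389) (55.4038, 17.4019) (42.1355, 33) (36.2056, 33)]  |A|=278.7913
7. ⊥bis P2·P6 via (53.375,17.505): [(33.5051, 27.0346) (31.9385, 13.6389) (53.1612, 17.0422) (54.0582, 18.9837) (42.1355, 33) (36.2056, 33)]  |A|=276.7757
8. ⊥bis P2·P7 via (27.405,22.85): [(33.5051, 27.0346) (31.9385, 13.6389) (53.1612, 17.0422) (54.0582, 18.9837) (42.1355, 33) (36.2056, 33)]  |A|=276.7757
9. canonical 6-gon: [(33.5051, 27.0346) (31.9385, 13.6389) (53.1612, 17.0422) (54.0582, 18.9837) (42.1355, 33) (36.2056, 33)]
10. shoelace: 276.7757

Area of P2's cell: 276.7757 (6 vertices)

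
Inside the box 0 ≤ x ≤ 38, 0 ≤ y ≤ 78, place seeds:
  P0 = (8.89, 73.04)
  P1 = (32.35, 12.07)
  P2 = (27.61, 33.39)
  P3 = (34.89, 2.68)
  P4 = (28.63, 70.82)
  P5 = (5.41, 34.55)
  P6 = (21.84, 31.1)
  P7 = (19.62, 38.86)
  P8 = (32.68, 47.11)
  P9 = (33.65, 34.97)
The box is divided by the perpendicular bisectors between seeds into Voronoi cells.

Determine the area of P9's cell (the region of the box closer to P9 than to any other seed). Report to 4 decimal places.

1. box [0,38]×[0,78]: [(0, 0) (38, 0) (38, 78) (0, 78)]
2. ⊥bis P9·P0 via (21.27,54.005): [(0, 40.1714) (0, 0) (38, 0) (38, 64.8859)]  |A|=1996.0881
3. ⊥bis P9·P1 via (33,23.52): [(0, 40.1714) (0, 25.3934) (38, 23.2362) (38, 64.8859)]  |A|=1072.1273
4. ⊥bis P9·P2 via (30.63,34.18): [(24.8371, 56.325) (33.4249, 23.4959) (38, 23.2362) (38, 64.8859)]  |A|=348.0991
5. ⊥bis P9·P3 via (34.27,18.825): [(24.8371, 56.325) (33.4249, 23.4959) (38, 23.2362) (38, 64.8859)]  |A|=348.0991
6. ⊥bis P9·P4 via (31.14,52.895): [(25.9254, 52.1648) (33.4249, 23.4959) (38, 23.2362) (38, 53.8556)]  |A|=249.4676
7. ⊥bis P9·P5 via (19.53,34.76): [(25.9254, 52.1648) (33.4249, 23.4959) (38, 23.2362) (38, 53.8556)]  |A|=249.4676
8. ⊥bis P9·P6 via (27.745,33.035): [(25.9254, 52.1648) (33.4249, 23.4959) (38, 23.2362) (38, 53.8556)]  |A|=249.4676
9. ⊥bis P9·P7 via (26.635,36.915): [(31.0627, 52.8842) (28.3225, 43.0012) (33.4249, 23.4959) (38, 23.2362) (38, 53.8556)]  |A|=225.0673
10. ⊥bis P9·P8 via (33.165,41.04): [(28.9241, 40.7012) (33.4249, 23.4959) (38, 23.2362) (38, 41.4263)]  |A|=121.3196
11. canonical 4-gon: [(28.9241, 40.7012) (33.4249, 23.4959) (38, 23.2362) (38, 41.4263)]
12. shoelace: 121.3196

Area of P9's cell: 121.3196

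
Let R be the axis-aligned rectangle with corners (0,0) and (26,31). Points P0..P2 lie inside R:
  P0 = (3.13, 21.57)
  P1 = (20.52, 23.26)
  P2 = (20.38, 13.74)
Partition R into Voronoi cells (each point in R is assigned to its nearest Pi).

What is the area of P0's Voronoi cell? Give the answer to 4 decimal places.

Area of P0's cell: 291.8594

1. box [0,26]×[0,31]: [(0, 0) (26, 0) (26, 31) (0, 31)]
2. ⊥bis P0·P1 via (11.825,22.415): [(0, 0) (14.0033, 0) (10.9907, 31) (0, 31)]  |A|=387.4075
3. ⊥bis P0·P2 via (11.755,17.655): [(0, 0) (3.7412, 0) (12.1937, 18.6214) (10.9907, 31) (0, 31)]  |A|=291.8594
4. canonical 5-gon: [(0, 0) (3.7412, 0) (12.1937, 18.6214) (10.9907, 31) (0, 31)]
5. shoelace: 291.8594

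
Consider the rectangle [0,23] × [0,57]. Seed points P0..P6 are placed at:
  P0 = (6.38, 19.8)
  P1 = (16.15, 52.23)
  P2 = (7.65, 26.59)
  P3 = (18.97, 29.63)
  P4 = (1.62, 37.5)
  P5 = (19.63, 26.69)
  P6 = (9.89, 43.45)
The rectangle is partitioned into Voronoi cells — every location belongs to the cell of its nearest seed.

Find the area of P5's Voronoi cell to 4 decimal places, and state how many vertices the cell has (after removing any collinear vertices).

1. box [0,23]×[0,57]: [(0, 0) (23, 0) (23, 57) (0, 57)]
2. ⊥bis P5·P0 via (13.005,23.245): [(0, 48.2546) (23, 4.0238) (23, 57) (0, 57)]  |A|=709.7977
3. ⊥bis P5·P1 via (17.89,39.46): [(5.4543, 37.7656) (23, 4.0238) (23, 40.1563)]  |A|=316.9841
4. ⊥bis P5·P2 via (13.64,26.64): [(13.5379, 38.867) (13.6792, 21.9485) (23, 4.0238) (23, 40.1563)]  |A|=248.5251
5. ⊥bis P5·P3 via (19.3,28.16): [(13.6379, 26.8889) (13.6792, 21.9485) (23, 4.0238) (23, 28.9906)]  |A|=139.5251
6. ⊥bis P5·P4 via (10.625,32.095): [(13.6379, 26.8889) (13.6792, 21.9485) (23, 4.0238) (23, 28.9906)]  |A|=139.5251
7. ⊥bis P5·P6 via (14.76,35.07): [(13.6379, 26.8889) (13.6792, 21.9485) (23, 4.0238) (23, 28.9906)]  |A|=139.5251
8. canonical 4-gon: [(13.6379, 26.8889) (13.6792, 21.9485) (23, 4.0238) (23, 28.9906)]
9. shoelace: 139.5251

Area of P5's cell: 139.5251 (4 vertices)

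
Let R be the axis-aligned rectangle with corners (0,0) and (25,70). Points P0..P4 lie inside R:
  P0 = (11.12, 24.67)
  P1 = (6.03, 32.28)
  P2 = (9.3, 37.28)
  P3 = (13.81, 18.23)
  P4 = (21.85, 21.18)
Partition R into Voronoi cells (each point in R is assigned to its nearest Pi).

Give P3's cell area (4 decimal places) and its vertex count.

Area of P3's cell: 424.7164 (5 vertices)

1. box [0,25]×[0,70]: [(0, 0) (25, 0) (25, 70) (0, 70)]
2. ⊥bis P3·P0 via (12.465,21.45): [(0, 16.2433) (0, 0) (25, 0) (25, 26.6859)]  |A|=536.6155
3. ⊥bis P3·P1 via (9.92,25.255): [(0, 16.2433) (0, 0) (25, 0) (25, 26.6859)]  |A|=536.6155
4. ⊥bis P3·P2 via (11.555,27.755): [(0, 16.2433) (0, 0) (25, 0) (25, 26.6859)]  |A|=536.6155
5. ⊥bis P3·P4 via (17.83,19.705): [(16.5618, 23.1613) (0, 16.2433) (0, 0) (25, 0) (25, 0.1637)]  |A|=424.7164
6. canonical 5-gon: [(16.5618, 23.1613) (0, 16.2433) (0, 0) (25, 0) (25, 0.1637)]
7. shoelace: 424.7164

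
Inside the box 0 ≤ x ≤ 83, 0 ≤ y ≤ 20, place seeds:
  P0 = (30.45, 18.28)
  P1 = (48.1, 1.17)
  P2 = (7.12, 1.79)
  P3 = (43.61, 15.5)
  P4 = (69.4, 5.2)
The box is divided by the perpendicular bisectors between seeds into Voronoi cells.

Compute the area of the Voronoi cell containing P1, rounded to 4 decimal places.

1. box [0,83]×[0,20]: [(0, 0) (83, 0) (83, 20) (0, 20)]
2. ⊥bis P1·P0 via (39.275,9.725): [(29.8475, 0) (83, 0) (83, 20) (49.2356, 20)]  |A|=869.1683
3. ⊥bis P1·P2 via (27.61,1.48): [(29.8475, 0) (83, 0) (83, 20) (49.2356, 20)]  |A|=869.1683
4. ⊥bis P1·P3 via (45.855,8.335): [(34.4692, 4.7675) (29.8475, 0) (83, 0) (83, 19.9736)]  |A|=611.3695
5. ⊥bis P1·P4 via (58.75,3.185): [(57.1085, 11.861) (34.4692, 4.7675) (29.8475, 0) (59.3526, 0)]  |A|=212.5549
6. canonical 4-gon: [(57.1085, 11.861) (34.4692, 4.7675) (29.8475, 0) (59.3526, 0)]
7. shoelace: 212.5549

Area of P1's cell: 212.5549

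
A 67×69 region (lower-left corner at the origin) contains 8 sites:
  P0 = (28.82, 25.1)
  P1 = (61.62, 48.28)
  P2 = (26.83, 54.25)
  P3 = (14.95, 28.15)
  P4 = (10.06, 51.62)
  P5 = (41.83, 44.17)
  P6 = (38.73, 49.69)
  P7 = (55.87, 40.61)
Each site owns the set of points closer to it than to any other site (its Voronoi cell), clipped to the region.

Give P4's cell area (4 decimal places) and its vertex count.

1. box [0,67]×[0,69]: [(0, 0) (67, 0) (67, 69) (0, 69)]
2. ⊥bis P4·P0 via (19.44,38.36): [(0, 24.6083) (62.7541, 69) (0, 69)]  |A|=1392.8801
3. ⊥bis P4·P1 via (35.84,49.95): [(0, 24.6083) (35.8408, 49.9617) (37.074, 69) (0, 69)]  |A|=1148.4282
4. ⊥bis P4·P2 via (18.445,52.935): [(0, 24.6083) (20.6019, 39.1819) (15.9256, 69) (0, 69)]  |A|=694.7108
5. ⊥bis P4·P3 via (12.505,39.885): [(0, 37.2796) (20.2389, 41.4964) (15.9256, 69) (0, 69)]  |A|=539.9987
6. ⊥bis P4·P5 via (25.945,47.895): [(0, 37.2796) (20.2389, 41.4964) (15.9256, 69) (0, 69)]  |A|=539.9987
7. ⊥bis P4·P6 via (24.395,50.655): [(0, 37.2796) (20.2389, 41.4964) (15.9256, 69) (0, 69)]  |A|=539.9987
8. ⊥bis P4·P7 via (32.965,46.115): [(0, 37.2796) (20.2389, 41.4964) (15.9256, 69) (0, 69)]  |A|=539.9987
9. canonical 4-gon: [(0, 37.2796) (20.2389, 41.4964) (15.9256, 69) (0, 69)]
10. shoelace: 539.9987

Area of P4's cell: 539.9987 (4 vertices)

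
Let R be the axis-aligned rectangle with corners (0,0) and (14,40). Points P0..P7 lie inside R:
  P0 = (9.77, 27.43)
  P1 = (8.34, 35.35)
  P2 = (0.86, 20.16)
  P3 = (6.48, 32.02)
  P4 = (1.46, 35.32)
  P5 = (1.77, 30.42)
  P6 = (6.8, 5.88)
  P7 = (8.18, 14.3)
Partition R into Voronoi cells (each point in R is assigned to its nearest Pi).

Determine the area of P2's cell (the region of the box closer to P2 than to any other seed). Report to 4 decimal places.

Area of P2's cell: 60.2725

1. box [0,14]×[0,40]: [(0, 0) (14, 0) (14, 40) (0, 40)]
2. ⊥bis P2·P0 via (5.315,23.795): [(0, 30.309) (0, 0) (14, 0) (14, 13.1508)]  |A|=304.2185
3. ⊥bis P2·P1 via (4.6,27.755): [(0.3939, 29.8262) (0, 30.0202) (0, 0) (14, 0) (14, 13.1508)]  |A|=304.1616
4. ⊥bis P2·P3 via (3.67,26.09): [(3.299, 26.2658) (0, 27.8291) (0, 0) (14, 0) (14, 13.1508)]  |A|=300.1279
5. ⊥bis P2·P4 via (1.16,27.74): [(3.299, 26.2658) (0.0994, 27.782) (0, 27.7859) (0, 0) (14, 0) (14, 13.1508)]  |A|=300.1257
6. ⊥bis P2·P5 via (1.315,25.29): [(4.3121, 25.0242) (0, 25.4066) (0, 0) (14, 0) (14, 13.1508)]  |A|=293.6488
7. ⊥bis P2·P6 via (3.83,13.02): [(11.5026, 16.2116) (4.3121, 25.0242) (0, 25.4066) (0, 11.4268)]  |A|=98.0273
8. ⊥bis P2·P7 via (4.52,17.23): [(7.5665, 21.0356) (4.3121, 25.0242) (0, 25.4066) (0, 11.5839)]  |A|=60.2725
9. canonical 4-gon: [(7.5665, 21.0356) (4.3121, 25.0242) (0, 25.4066) (0, 11.5839)]
10. shoelace: 60.2725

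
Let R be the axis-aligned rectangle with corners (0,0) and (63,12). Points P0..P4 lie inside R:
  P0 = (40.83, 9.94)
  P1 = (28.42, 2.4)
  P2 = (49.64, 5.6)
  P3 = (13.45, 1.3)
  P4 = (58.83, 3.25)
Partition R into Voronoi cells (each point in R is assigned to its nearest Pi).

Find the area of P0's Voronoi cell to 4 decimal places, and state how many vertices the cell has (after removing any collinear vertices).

1. box [0,63]×[0,12]: [(0, 0) (63, 0) (63, 12) (0, 12)]
2. ⊥bis P0·P1 via (34.625,6.17): [(38.3737, 0) (63, 0) (63, 12) (31.0828, 12)]  |A|=339.2605
3. ⊥bis P0·P2 via (45.235,7.77): [(38.3737, 0) (41.4073, 0) (47.3188, 12) (31.0828, 12)]  |A|=115.6173
4. ⊥bis P0·P3 via (27.14,5.62): [(38.3737, 0) (41.4073, 0) (47.3188, 12) (31.0828, 12)]  |A|=115.6173
5. ⊥bis P0·P4 via (49.83,6.595): [(38.3737, 0) (41.4073, 0) (47.3188, 12) (31.0828, 12)]  |A|=115.6173
6. canonical 4-gon: [(38.3737, 0) (41.4073, 0) (47.3188, 12) (31.0828, 12)]
7. shoelace: 115.6173

Area of P0's cell: 115.6173 (4 vertices)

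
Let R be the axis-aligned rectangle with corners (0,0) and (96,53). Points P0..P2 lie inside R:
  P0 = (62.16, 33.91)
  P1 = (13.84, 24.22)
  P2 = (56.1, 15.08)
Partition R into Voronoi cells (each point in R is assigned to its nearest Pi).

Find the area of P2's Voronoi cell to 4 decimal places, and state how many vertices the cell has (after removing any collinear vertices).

1. box [0,96]×[0,53]: [(0, 0) (96, 0) (96, 53) (0, 53)]
2. ⊥bis P2·P0 via (59.13,24.495): [(0, 43.5246) (0, 0) (96, 0) (96, 12.6292)]  |A|=2695.3856
3. ⊥bis P2·P1 via (34.97,19.65): [(37.5219, 31.4491) (30.7201, 0) (96, 0) (96, 12.6292)]  |A|=1395.7631
4. canonical 4-gon: [(37.5219, 31.4491) (30.7201, 0) (96, 0) (96, 12.6292)]
5. shoelace: 1395.7631

Area of P2's cell: 1395.7631 (4 vertices)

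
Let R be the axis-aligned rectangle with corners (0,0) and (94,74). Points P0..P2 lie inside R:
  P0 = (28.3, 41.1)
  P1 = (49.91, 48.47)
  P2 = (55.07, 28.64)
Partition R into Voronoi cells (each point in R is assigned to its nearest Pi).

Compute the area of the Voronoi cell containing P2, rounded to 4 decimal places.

1. box [0,94]×[0,74]: [(0, 0) (94, 0) (94, 74) (0, 74)]
2. ⊥bis P2·P0 via (41.685,34.87): [(25.4549, 0) (94, 0) (94, 74) (59.8979, 74)]  |A|=3797.9463
3. ⊥bis P2·P1 via (52.49,38.555): [(42.1475, 35.8638) (25.4549, 0) (94, 0) (94, 49.3564)]  |A|=2508.7682
4. canonical 4-gon: [(42.1475, 35.8638) (25.4549, 0) (94, 0) (94, 49.3564)]
5. shoelace: 2508.7682

Area of P2's cell: 2508.7682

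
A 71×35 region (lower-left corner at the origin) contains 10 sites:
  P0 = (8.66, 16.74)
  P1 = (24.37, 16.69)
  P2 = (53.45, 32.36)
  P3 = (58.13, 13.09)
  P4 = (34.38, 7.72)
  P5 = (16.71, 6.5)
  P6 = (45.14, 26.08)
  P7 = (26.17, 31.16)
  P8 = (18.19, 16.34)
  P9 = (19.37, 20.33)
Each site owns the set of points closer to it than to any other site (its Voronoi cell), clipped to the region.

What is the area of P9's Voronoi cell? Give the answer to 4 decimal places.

1. box [0,71]×[0,35]: [(0, 0) (71, 0) (71, 35) (0, 35)]
2. ⊥bis P9·P0 via (14.015,18.535): [(20.2279, 0) (71, 0) (71, 35) (8.4959, 35)]  |A|=1982.3324
3. ⊥bis P9·P1 via (21.87,18.51): [(16.4972, 11.1298) (33.8747, 35) (8.4959, 35)]  |A|=302.8984
4. ⊥bis P9·P2 via (36.41,26.345): [(16.4972, 11.1298) (33.5246, 34.5191) (33.3548, 35) (8.4959, 35)]  |A|=302.7733
5. ⊥bis P9·P3 via (38.75,16.71): [(16.4972, 11.1298) (33.5246, 34.5191) (33.3548, 35) (8.4959, 35)]  |A|=302.7733
6. ⊥bis P9·P4 via (26.875,14.025): [(16.4972, 11.1298) (33.5246, 34.5191) (33.3548, 35) (8.4959, 35)]  |A|=302.7733
7. ⊥bis P9·P5 via (18.04,13.415): [(15.5721, 13.8897) (18.146, 13.3946) (33.5246, 34.5191) (33.3548, 35) (8.4959, 35)]  |A|=299.4506
8. ⊥bis P9·P6 via (32.255,23.205): [(15.5721, 13.8897) (18.146, 13.3946) (30.6206, 30.53) (29.6232, 35) (8.4959, 35)]  |A|=290.0735
9. ⊥bis P9·P7 via (22.77,25.745): [(8.6201, 34.6295) (15.5721, 13.8897) (18.146, 13.3946) (25.7671, 23.8632)]  |A|=155.7479
10. ⊥bis P9·P8 via (18.78,18.335): [(8.6201, 34.6295) (13.5651, 19.8773) (21.2178, 17.6141) (25.7671, 23.8632)]  |A|=128.918
11. canonical 4-gon: [(8.6201, 34.6295) (13.5651, 19.8773) (21.2178, 17.6141) (25.7671, 23.8632)]
12. shoelace: 128.918

Area of P9's cell: 128.9180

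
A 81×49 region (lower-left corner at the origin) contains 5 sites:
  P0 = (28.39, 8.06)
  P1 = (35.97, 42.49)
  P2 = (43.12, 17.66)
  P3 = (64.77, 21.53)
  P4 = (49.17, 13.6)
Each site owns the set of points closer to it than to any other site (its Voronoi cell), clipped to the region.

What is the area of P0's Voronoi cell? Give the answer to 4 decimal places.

1. box [0,81]×[0,49]: [(0, 0) (81, 0) (81, 49) (0, 49)]
2. ⊥bis P0·P1 via (32.18,25.275): [(0, 32.3596) (0, 0) (81, 0) (81, 14.5269)]  |A|=1898.9069
3. ⊥bis P0·P2 via (35.755,12.86): [(26.9072, 26.4358) (0, 32.3596) (0, 0) (44.1363, 0)]  |A|=1018.7434
4. ⊥bis P0·P3 via (46.58,14.795): [(26.9072, 26.4358) (0, 32.3596) (0, 0) (44.1363, 0)]  |A|=1018.7434
5. ⊥bis P0·P4 via (38.78,10.83): [(39.9582, 6.4107) (26.9072, 26.4358) (0, 32.3596) (0, 0) (41.6673, 0)]  |A|=1010.8295
6. canonical 5-gon: [(39.9582, 6.4107) (26.9072, 26.4358) (0, 32.3596) (0, 0) (41.6673, 0)]
7. shoelace: 1010.8295

Area of P0's cell: 1010.8295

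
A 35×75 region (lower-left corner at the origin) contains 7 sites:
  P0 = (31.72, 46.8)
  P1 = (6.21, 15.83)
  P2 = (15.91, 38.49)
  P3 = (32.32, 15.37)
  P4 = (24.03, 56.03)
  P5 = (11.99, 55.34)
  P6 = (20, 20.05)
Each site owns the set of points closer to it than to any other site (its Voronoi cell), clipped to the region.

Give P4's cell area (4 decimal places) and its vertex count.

Area of P4's cell: 419.5940 (5 vertices)

1. box [0,35]×[0,75]: [(0, 0) (35, 0) (35, 75) (0, 75)]
2. ⊥bis P4·P0 via (27.875,51.415): [(0, 28.1909) (35, 57.3512) (35, 75) (0, 75)]  |A|=1128.0136
3. ⊥bis P4·P1 via (15.12,35.93): [(0, 42.6324) (11.314, 37.6171) (35, 57.3512) (35, 75) (0, 75)]  |A|=1046.3177
4. ⊥bis P4·P2 via (19.97,47.26): [(0, 56.5049) (21.8457, 46.3917) (35, 57.3512) (35, 75) (0, 75)]  |A|=818.7433
5. ⊥bis P4·P3 via (28.175,35.7): [(0, 56.5049) (21.8457, 46.3917) (35, 57.3512) (35, 75) (0, 75)]  |A|=818.7433
6. ⊥bis P4·P5 via (18.01,55.685): [(18.4526, 47.9625) (21.8457, 46.3917) (35, 57.3512) (35, 75) (16.9031, 75)]  |A|=419.594
7. ⊥bis P4·P6 via (22.015,38.04): [(18.4526, 47.9625) (21.8457, 46.3917) (35, 57.3512) (35, 75) (16.9031, 75)]  |A|=419.594
8. canonical 5-gon: [(18.4526, 47.9625) (21.8457, 46.3917) (35, 57.3512) (35, 75) (16.9031, 75)]
9. shoelace: 419.594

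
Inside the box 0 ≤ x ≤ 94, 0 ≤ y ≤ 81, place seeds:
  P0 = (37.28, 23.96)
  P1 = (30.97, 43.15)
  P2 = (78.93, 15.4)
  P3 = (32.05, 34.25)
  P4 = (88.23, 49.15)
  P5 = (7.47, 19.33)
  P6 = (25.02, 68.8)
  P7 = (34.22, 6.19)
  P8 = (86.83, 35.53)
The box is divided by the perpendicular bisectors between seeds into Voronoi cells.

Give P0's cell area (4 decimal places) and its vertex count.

Area of P0's cell: 658.1851 (5 vertices)

1. box [0,94]×[0,81]: [(0, 0) (94, 0) (94, 81) (0, 81)]
2. ⊥bis P0·P1 via (34.125,33.555): [(0, 22.3341) (0, 0) (94, 0) (94, 53.2429)]  |A|=3552.1209
3. ⊥bis P0·P2 via (58.105,19.68): [(62.9013, 43.0171) (0, 22.3341) (0, 0) (54.0603, 0)]  |A|=1865.1827
4. ⊥bis P0·P3 via (34.665,29.105): [(62.9013, 43.0171) (60.4534, 42.2122) (0, 11.4862) (0, 0) (54.0603, 0)]  |A|=1537.2844
5. ⊥bis P0·P4 via (62.755,36.555): [(61.9202, 38.2435) (60.0575, 42.011) (0, 11.4862) (0, 0) (54.0603, 0)]  |A|=1530.9034
6. ⊥bis P0·P5 via (22.375,21.645): [(61.9202, 38.2435) (60.0575, 42.011) (22.2003, 22.7697) (25.7368, 0) (54.0603, 0)]  |A|=1110.3953
7. ⊥bis P0·P6 via (31.15,46.38): [(61.9202, 38.2435) (60.0575, 42.011) (22.2003, 22.7697) (25.7368, 0) (54.0603, 0)]  |A|=1110.3953
8. ⊥bis P0·P7 via (35.75,15.075): [(56.4268, 11.5144) (61.9202, 38.2435) (60.0575, 42.011) (22.2003, 22.7697) (23.0559, 17.2609)]  |A|=667.0275
9. ⊥bis P0·P8 via (62.055,29.745): [(56.4268, 11.5144) (61.0543, 34.0305) (59.2828, 41.6173) (22.2003, 22.7697) (23.0559, 17.2609)]  |A|=658.1851
10. canonical 5-gon: [(56.4268, 11.5144) (61.0543, 34.0305) (59.2828, 41.6173) (22.2003, 22.7697) (23.0559, 17.2609)]
11. shoelace: 658.1851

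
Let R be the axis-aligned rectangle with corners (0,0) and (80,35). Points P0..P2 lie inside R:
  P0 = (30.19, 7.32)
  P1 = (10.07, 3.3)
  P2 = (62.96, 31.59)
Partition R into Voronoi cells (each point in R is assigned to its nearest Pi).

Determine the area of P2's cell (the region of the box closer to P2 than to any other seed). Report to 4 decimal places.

1. box [0,80]×[0,35]: [(0, 0) (80, 0) (80, 35) (0, 35)]
2. ⊥bis P2·P0 via (46.575,19.455): [(60.9837, 0) (80, 0) (80, 35) (35.0621, 35)]  |A|=1119.1983
3. ⊥bis P2·P1 via (36.515,17.445): [(60.9837, 0) (80, 0) (80, 35) (35.0621, 35)]  |A|=1119.1983
4. canonical 4-gon: [(60.9837, 0) (80, 0) (80, 35) (35.0621, 35)]
5. shoelace: 1119.1983

Area of P2's cell: 1119.1983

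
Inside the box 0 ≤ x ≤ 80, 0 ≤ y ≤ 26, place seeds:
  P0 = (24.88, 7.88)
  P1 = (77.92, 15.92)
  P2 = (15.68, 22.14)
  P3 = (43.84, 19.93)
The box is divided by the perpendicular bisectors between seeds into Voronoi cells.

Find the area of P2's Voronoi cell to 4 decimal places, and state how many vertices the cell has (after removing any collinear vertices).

1. box [0,80]×[0,26]: [(0, 0) (80, 0) (80, 26) (0, 26)]
2. ⊥bis P2·P0 via (20.28,15.01): [(0, 1.9261) (37.3145, 26) (0, 26)]  |A|=449.1522
3. ⊥bis P2·P1 via (46.8,19.03): [(0, 1.9261) (37.3145, 26) (0, 26)]  |A|=449.1522
4. ⊥bis P2·P3 via (29.76,21.035): [(0, 1.9261) (29.7675, 21.131) (30.1497, 26) (0, 26)]  |A|=431.7094
5. canonical 4-gon: [(0, 1.9261) (29.7675, 21.131) (30.1497, 26) (0, 26)]
6. shoelace: 431.7094

Area of P2's cell: 431.7094 (4 vertices)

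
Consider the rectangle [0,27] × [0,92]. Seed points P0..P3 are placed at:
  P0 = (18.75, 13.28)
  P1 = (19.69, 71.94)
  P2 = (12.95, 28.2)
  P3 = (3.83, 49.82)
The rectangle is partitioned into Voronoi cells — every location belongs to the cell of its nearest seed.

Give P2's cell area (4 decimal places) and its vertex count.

Area of P2's cell: 576.1557 (4 vertices)

1. box [0,27]×[0,92]: [(0, 0) (27, 0) (27, 92) (0, 92)]
2. ⊥bis P2·P0 via (15.85,20.74): [(0, 14.5785) (27, 25.0745) (27, 92) (0, 92)]  |A|=1948.6855
3. ⊥bis P2·P1 via (16.32,50.07): [(0, 52.5848) (0, 14.5785) (27, 25.0745) (27, 48.4243)]  |A|=828.3081
4. ⊥bis P2·P3 via (8.39,39.01): [(0, 35.4708) (0, 14.5785) (27, 25.0745) (27, 46.8603)]  |A|=576.1557
5. canonical 4-gon: [(0, 35.4708) (0, 14.5785) (27, 25.0745) (27, 46.8603)]
6. shoelace: 576.1557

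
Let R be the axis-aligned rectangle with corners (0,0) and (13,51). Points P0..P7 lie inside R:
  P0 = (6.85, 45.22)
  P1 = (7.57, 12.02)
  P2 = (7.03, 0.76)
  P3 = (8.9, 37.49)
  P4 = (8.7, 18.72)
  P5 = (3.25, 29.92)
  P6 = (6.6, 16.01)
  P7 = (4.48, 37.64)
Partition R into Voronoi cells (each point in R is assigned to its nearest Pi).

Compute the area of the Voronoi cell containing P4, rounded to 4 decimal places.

Area of P4's cell: 82.0934

1. box [0,13]×[0,51]: [(0, 0) (13, 0) (13, 51) (0, 51)]
2. ⊥bis P4·P0 via (7.775,31.97): [(0, 31.4272) (0, 0) (13, 0) (13, 32.3348)]  |A|=414.4529
3. ⊥bis P4·P1 via (8.135,15.37): [(0, 31.4272) (0, 16.742) (13, 14.5495) (13, 32.3348)]  |A|=211.0581
4. ⊥bis P4·P2 via (7.865,9.74): [(0, 31.4272) (0, 16.742) (13, 14.5495) (13, 32.3348)]  |A|=211.0581
5. ⊥bis P4·P3 via (8.8,28.105): [(0, 28.1988) (0, 16.742) (13, 14.5495) (13, 28.0602)]  |A|=162.2888
6. ⊥bis P4·P5 via (5.975,24.32): [(0, 21.4125) (0, 16.742) (13, 14.5495) (13, 27.7384)]  |A|=116.0863
7. ⊥bis P4·P6 via (7.65,17.365): [(1.4907, 22.1379) (10.8058, 14.9196) (13, 14.5495) (13, 27.7384)]  |A|=82.0934
8. ⊥bis P4·P7 via (6.59,28.18): [(1.4907, 22.1379) (10.8058, 14.9196) (13, 14.5495) (13, 27.7384)]  |A|=82.0934
9. canonical 4-gon: [(1.4907, 22.1379) (10.8058, 14.9196) (13, 14.5495) (13, 27.7384)]
10. shoelace: 82.0934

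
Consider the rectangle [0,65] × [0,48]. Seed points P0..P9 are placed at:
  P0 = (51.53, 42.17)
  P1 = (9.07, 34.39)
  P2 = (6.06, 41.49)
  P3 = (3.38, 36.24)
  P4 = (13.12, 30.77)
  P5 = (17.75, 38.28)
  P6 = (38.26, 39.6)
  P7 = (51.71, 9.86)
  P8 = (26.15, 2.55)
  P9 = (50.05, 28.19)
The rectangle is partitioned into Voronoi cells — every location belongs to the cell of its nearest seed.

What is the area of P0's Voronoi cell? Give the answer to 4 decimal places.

1. box [0,65]×[0,48]: [(0, 0) (65, 0) (65, 48) (0, 48)]
2. ⊥bis P0·P1 via (30.3,38.28): [(37.3141, 0) (65, 0) (65, 48) (28.519, 48)]  |A|=1540.006
3. ⊥bis P0·P2 via (28.795,41.83): [(28.7191, 46.9081) (37.3141, 0) (65, 0) (65, 48) (28.7027, 48)]  |A|=1539.9056
4. ⊥bis P0·P3 via (27.455,39.205): [(28.7191, 46.9081) (37.3141, 0) (65, 0) (65, 48) (28.7027, 48)]  |A|=1539.9056
5. ⊥bis P0·P4 via (32.325,36.47): [(43.1492, 0) (65, 0) (65, 48) (28.9029, 48)]  |A|=1390.7488
6. ⊥bis P0·P5 via (34.64,40.225): [(36.8142, 21.3445) (43.1492, 0) (65, 0) (65, 48) (33.7447, 48)]  |A|=1326.2193
7. ⊥bis P0·P6 via (44.895,40.885): [(52.8132, 0) (65, 0) (65, 48) (43.517, 48)]  |A|=808.0744
8. ⊥bis P0·P7 via (51.62,26.015): [(47.779, 25.9936) (65, 26.0895) (65, 48) (43.517, 48)]  |A|=425.0411
9. ⊥bis P0·P8 via (38.84,22.36): [(47.779, 25.9936) (65, 26.0895) (65, 48) (43.517, 48)]  |A|=425.0411
10. ⊥bis P0·P9 via (50.79,35.18): [(45.8996, 35.6977) (65, 33.6757) (65, 48) (43.517, 48)]  |A|=268.9449
11. canonical 4-gon: [(45.8996, 35.6977) (65, 33.6757) (65, 48) (43.517, 48)]
12. shoelace: 268.9449

Area of P0's cell: 268.9449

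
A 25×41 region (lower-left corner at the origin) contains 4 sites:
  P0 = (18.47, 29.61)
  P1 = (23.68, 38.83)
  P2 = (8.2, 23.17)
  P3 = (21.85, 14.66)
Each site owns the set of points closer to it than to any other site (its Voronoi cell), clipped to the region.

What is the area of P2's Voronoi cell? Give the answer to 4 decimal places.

Area of P2's cell: 414.1766

1. box [0,25]×[0,41]: [(0, 0) (25, 0) (25, 41) (0, 41)]
2. ⊥bis P2·P0 via (13.335,26.39): [(0, 0) (25, 0) (25, 7.7876) (4.1735, 41) (0, 41)]  |A|=679.1512
3. ⊥bis P2·P1 via (15.94,31): [(0, 0) (25, 0) (25, 7.7876) (4.1735, 41) (0, 41)]  |A|=679.1512
4. ⊥bis P2·P3 via (15.025,18.915): [(0, 0) (3.2326, 0) (16.5193, 21.3119) (4.1735, 41) (0, 41)]  |A|=414.1766
5. canonical 5-gon: [(0, 0) (3.2326, 0) (16.5193, 21.3119) (4.1735, 41) (0, 41)]
6. shoelace: 414.1766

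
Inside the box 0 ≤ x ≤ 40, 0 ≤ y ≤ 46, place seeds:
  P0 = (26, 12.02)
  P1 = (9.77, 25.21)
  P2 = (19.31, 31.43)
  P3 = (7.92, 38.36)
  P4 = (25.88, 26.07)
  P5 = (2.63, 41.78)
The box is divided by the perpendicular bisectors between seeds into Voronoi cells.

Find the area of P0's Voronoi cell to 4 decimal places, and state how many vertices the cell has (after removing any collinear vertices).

1. box [0,40]×[0,46]: [(0, 0) (40, 0) (40, 46) (0, 46)]
2. ⊥bis P0·P1 via (17.885,18.615): [(2.7567, 0) (40, 0) (40, 45.827)]  |A|=853.3739
3. ⊥bis P0·P2 via (22.655,21.725): [(19.5399, 20.6513) (2.7567, 0) (40, 0) (40, 27.7033)]  |A|=667.9671
4. ⊥bis P0·P3 via (16.96,25.19): [(19.5399, 20.6513) (2.7567, 0) (40, 0) (40, 27.7033)]  |A|=667.9671
5. ⊥bis P0·P4 via (25.94,19.045): [(18.1806, 18.9787) (2.7567, 0) (40, 0) (40, 19.1651)]  |A|=562.5003
6. ⊥bis P0·P5 via (14.315,26.9): [(18.1806, 18.9787) (2.7567, 0) (40, 0) (40, 19.1651)]  |A|=562.5003
7. canonical 4-gon: [(18.1806, 18.9787) (2.7567, 0) (40, 0) (40, 19.1651)]
8. shoelace: 562.5003

Area of P0's cell: 562.5003 (4 vertices)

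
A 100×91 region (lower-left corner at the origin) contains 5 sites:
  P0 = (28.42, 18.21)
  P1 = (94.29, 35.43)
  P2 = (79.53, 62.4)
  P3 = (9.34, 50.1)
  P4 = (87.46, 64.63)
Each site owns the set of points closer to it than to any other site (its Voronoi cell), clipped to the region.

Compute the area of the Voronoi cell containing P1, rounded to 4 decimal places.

Area of P1's cell: 1647.5550

1. box [0,100]×[0,91]: [(0, 0) (100, 0) (100, 91) (0, 91)]
2. ⊥bis P1·P0 via (61.355,26.82): [(68.3664, 0) (100, 0) (100, 91) (44.5768, 91)]  |A|=3961.0845
3. ⊥bis P1·P2 via (86.91,48.915): [(59.5004, 33.9144) (68.3664, 0) (100, 0) (100, 56.0788)]  |A|=1672.0036
4. ⊥bis P1·P3 via (51.815,42.765): [(59.5004, 33.9144) (68.3664, 0) (100, 0) (100, 56.0788)]  |A|=1672.0036
5. ⊥bis P1·P4 via (90.875,50.03): [(87.5086, 49.2426) (59.5004, 33.9144) (68.3664, 0) (100, 0) (100, 52.1644)]  |A|=1647.555
6. canonical 5-gon: [(87.5086, 49.2426) (59.5004, 33.9144) (68.3664, 0) (100, 0) (100, 52.1644)]
7. shoelace: 1647.555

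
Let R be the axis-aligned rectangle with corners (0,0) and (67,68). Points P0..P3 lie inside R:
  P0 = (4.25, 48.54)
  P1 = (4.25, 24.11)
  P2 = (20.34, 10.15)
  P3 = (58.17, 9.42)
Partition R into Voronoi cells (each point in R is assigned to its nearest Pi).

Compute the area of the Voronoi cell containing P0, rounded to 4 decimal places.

1. box [0,67]×[0,68]: [(0, 0) (67, 0) (67, 68) (0, 68)]
2. ⊥bis P0·P1 via (4.25,36.325): [(0, 36.325) (67, 36.325) (67, 68) (0, 68)]  |A|=2122.225
3. ⊥bis P0·P2 via (12.295,29.345): [(0, 36.325) (28.949, 36.325) (67, 52.2729) (67, 68) (0, 68)]  |A|=1818.8072
4. ⊥bis P0·P3 via (31.21,28.98): [(0, 36.325) (28.949, 36.325) (39.8553, 40.8961) (59.5198, 68) (0, 68)]  |A|=1503.9825
5. canonical 5-gon: [(0, 36.325) (28.949, 36.325) (39.8553, 40.8961) (59.5198, 68) (0, 68)]
6. shoelace: 1503.9825

Area of P0's cell: 1503.9825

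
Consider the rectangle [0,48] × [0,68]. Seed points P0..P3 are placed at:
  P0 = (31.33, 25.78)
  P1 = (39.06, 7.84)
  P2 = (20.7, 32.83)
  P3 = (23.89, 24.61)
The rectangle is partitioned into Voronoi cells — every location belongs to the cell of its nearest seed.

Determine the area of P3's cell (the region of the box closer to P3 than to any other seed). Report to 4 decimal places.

Area of P3's cell: 620.8194

1. box [0,48]×[0,68]: [(0, 0) (48, 0) (48, 68) (0, 68)]
2. ⊥bis P3·P0 via (27.61,25.195): [(0, 0) (31.5721, 0) (20.8786, 68) (0, 68)]  |A|=1783.3233
3. ⊥bis P3·P1 via (31.475,16.225): [(0, 0) (13.5387, 0) (29.3263, 14.2813) (20.8786, 68) (0, 68)]  |A|=1654.5534
4. ⊥bis P3·P2 via (22.295,28.72): [(0, 20.0678) (0, 0) (13.5387, 0) (29.3263, 14.2813) (26.7818, 30.4612)]  |A|=620.8194
5. canonical 5-gon: [(0, 20.0678) (0, 0) (13.5387, 0) (29.3263, 14.2813) (26.7818, 30.4612)]
6. shoelace: 620.8194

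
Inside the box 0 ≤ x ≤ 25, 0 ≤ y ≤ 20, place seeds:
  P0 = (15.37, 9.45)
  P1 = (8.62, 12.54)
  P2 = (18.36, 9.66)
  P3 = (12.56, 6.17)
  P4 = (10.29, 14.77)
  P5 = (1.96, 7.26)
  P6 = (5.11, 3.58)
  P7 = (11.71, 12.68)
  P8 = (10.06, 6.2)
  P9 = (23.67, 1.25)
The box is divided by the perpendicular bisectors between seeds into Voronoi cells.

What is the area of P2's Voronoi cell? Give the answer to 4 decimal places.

1. box [0,25]×[0,20]: [(0, 0) (25, 0) (25, 20) (0, 20)]
2. ⊥bis P2·P0 via (16.865,9.555): [(17.5361, 0) (25, 0) (25, 20) (16.1314, 20)]  |A|=163.3251
3. ⊥bis P2·P1 via (13.49,11.1): [(17.5361, 0) (25, 0) (25, 20) (16.1314, 20)]  |A|=163.3251
4. ⊥bis P2·P3 via (15.46,7.915): [(17.1811, 5.0548) (20.2226, 0) (25, 0) (25, 20) (16.1314, 20)]  |A|=156.5351
5. ⊥bis P2·P4 via (14.325,12.215): [(16.4432, 15.5602) (17.1811, 5.0548) (20.2226, 0) (25, 0) (25, 20) (19.2545, 20)]  |A|=149.6021
6. ⊥bis P2·P5 via (10.16,8.46): [(16.4432, 15.5602) (17.1811, 5.0548) (20.2226, 0) (25, 0) (25, 20) (19.2545, 20)]  |A|=149.6021
7. ⊥bis P2·P6 via (11.735,6.62): [(16.4432, 15.5602) (17.1811, 5.0548) (20.2226, 0) (25, 0) (25, 20) (19.2545, 20)]  |A|=149.6021
8. ⊥bis P2·P7 via (15.035,11.17): [(18.5137, 18.83) (16.5217, 14.4436) (17.1811, 5.0548) (20.2226, 0) (25, 0) (25, 20) (19.2545, 20)]  |A|=148.3179
9. ⊥bis P2·P8 via (14.21,7.93): [(18.5137, 18.83) (16.5217, 14.4436) (17.1811, 5.0548) (20.2226, 0) (25, 0) (25, 20) (19.2545, 20)]  |A|=148.3179
10. ⊥bis P2·P9 via (21.015,5.455): [(18.5137, 18.83) (16.5217, 14.4436) (17.1811, 5.0548) (18.0621, 3.5906) (25, 7.9711) (25, 20) (19.2545, 20)]  |A|=112.0899
11. canonical 7-gon: [(18.5137, 18.83) (16.5217, 14.4436) (17.1811, 5.0548) (18.0621, 3.5906) (25, 7.9711) (25, 20) (19.2545, 20)]
12. shoelace: 112.0899

Area of P2's cell: 112.0899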